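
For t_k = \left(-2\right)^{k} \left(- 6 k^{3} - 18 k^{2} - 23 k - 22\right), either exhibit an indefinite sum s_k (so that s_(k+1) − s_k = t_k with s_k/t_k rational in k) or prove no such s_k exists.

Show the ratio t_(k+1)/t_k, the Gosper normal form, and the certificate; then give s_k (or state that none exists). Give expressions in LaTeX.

s_k = \left(-2\right)^{k} \left(2 k^{3} + 2 k^{2} + k + 4\right)

r(k) = 2*(-6*k**3 - 36*k**2 - 77*k - 69)/(6*k**3 + 18*k**2 + 23*k + 22) after simplifying.
Normal form (A,B,C) = (-2, 1, k**3 + 3*k**2 + 23*k/6 + 11/3).
Solve (-2)·f(k+1) − (1)·f(k) = k**3 + 3*k**2 + 23*k/6 + 11/3.
deg f ≤ 3 (via 0,0,3).
Match coefficients ⇒ f(k) = -(2*k**3 + 2*k**2 + k + 4)/6.
Certificate R = B(k−1)f/C = -(2*k**3 + 2*k**2 + k + 4)/((k + 2)*(6*k**2 + 6*k + 11)) gives s_k = (-2)**k*(2*k**3 + 2*k**2 + k + 4).
Δs = (-2)**k*(-6*k**3 - 18*k**2 - 23*k - 22), as required.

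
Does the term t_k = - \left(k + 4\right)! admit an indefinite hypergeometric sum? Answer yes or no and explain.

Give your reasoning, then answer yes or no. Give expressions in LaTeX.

No; the degree bound rules out any f.

r(k) = k + 5 after simplifying.
Gosper form: A/B · C(k+1)/C(k) with A=k + 5, B=1, C=1.
Need (k + 5)·f(k+1) − (1)·f(k) = 1.
Bound: deg f ≤ -1.
Bound -1 < 0, so the key equation has no polynomial solution.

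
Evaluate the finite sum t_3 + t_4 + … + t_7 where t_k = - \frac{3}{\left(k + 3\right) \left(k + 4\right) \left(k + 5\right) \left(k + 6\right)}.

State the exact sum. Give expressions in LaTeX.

Ratio r(k) = (k + 3)/(k + 7).
Factor: A=k + 3; B=k + 7; C=1.
Need (k + 3)·f(k+1) − (k + 6)·f(k) = 1.
Bound: deg f ≤ 3.
Solving with deg f ≤ 3: f(k) = k*(k**2 + 12*k + 47)/180.
Then R = B(k−1)f/C = k*(k + 6)*(k**2 + 12*k + 47)/180, so s_k = R(k)·t_k = k*(-k**2 - 12*k - 47)/(60*(k + 3)*(k + 4)*(k + 5)).
Δs = -3/(k**4 + 18*k**3 + 119*k**2 + 342*k + 360), as required.
Telescoping: Σ = s_(8) − s_(3) = -23/1430 − (-23/1680) = -115/48048.

Σ = -115/48048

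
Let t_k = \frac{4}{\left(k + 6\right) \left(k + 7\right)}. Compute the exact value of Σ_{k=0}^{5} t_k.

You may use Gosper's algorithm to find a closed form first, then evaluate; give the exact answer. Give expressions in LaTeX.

Σ = 1/3

The ratio is (k + 6)/(k + 8).
Gosper form: A/B · C(k+1)/C(k) with A=k + 6, B=k + 8, C=1.
Solve (k + 6)·f(k+1) − (k + 7)·f(k) = 1.
Degrees (1,1,0) ⇒ d ≤ 1.
A polynomial solution: f(k) = k/6.
Certificate R = B(k−1)f/C = k*(k + 7)/6 gives s_k = 2*k/(3*(k + 6)).
Verify: 4/(k**2 + 13*k + 42) matches t_k.
Σ_(k=0)^(5) t_k = s_(6) − s_(0) = 1/3 − (0) = 1/3.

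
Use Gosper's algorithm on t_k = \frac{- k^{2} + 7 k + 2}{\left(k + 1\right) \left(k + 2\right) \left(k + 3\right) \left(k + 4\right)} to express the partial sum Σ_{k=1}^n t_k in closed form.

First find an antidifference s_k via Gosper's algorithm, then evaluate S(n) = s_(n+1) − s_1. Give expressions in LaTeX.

S(n) = \frac{n \left(n^{2} + 21 n + 26\right)}{12 \left(n^{3} + 9 n^{2} + 26 n + 24\right)}

Ratio r(k) = (k + 1)*(7*k - (k + 1)**2 + 9)/((k + 5)*(-k**2 + 7*k + 2)).
So A=k + 1 and B=k + 5, with C=k**2 - 7*k - 2.
Set up (k + 1)·f(k+1) − (k + 4)·f(k) − (k**2 - 7*k - 2) = 0.
Degrees (1,1,2) ⇒ d ≤ 3.
Solve for f: f(k) = -k*(k**2 + 12*k - 1)/6 (degree 3 ≤ 3).
R(k) = B(k−1)·f(k)/C(k) = -k*(k + 4)*(k**2 + 12*k - 1)/(6*(k**2 - 7*k - 2)); s_k = R·t_k = k*(k**2 + 12*k - 1)/(6*(k + 1)*(k + 2)*(k + 3)).
Verify: (-k**2 + 7*k + 2)/(k**4 + 10*k**3 + 35*k**2 + 50*k + 24) matches t_k.
Telescope: S(n) = s_(n+1) − s_(1) = (n**3 + 15*n**2 + 26*n + 12)/(6*(n**3 + 9*n**2 + 26*n + 24)) − (1/12) = n*(n**2 + 21*n + 26)/(12*(n**3 + 9*n**2 + 26*n + 24)).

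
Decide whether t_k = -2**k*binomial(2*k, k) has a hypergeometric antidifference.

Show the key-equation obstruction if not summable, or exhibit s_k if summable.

r(k) = 4*(2*k + 1)/(k + 1) after simplifying.
Normal form (A,B,C) = (8*k + 4, k + 1, 1).
Need (8*k + 4)·f(k+1) − (k)·f(k) = 1.
From deg A=1, deg B=1, deg C=0: d=-1.
Negative degree bound (-1): no f exists, t_k not Gosper-summable.

No — key equation has no polynomial f.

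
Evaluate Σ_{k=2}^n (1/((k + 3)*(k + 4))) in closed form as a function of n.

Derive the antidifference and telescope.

Step 1: r(k) = (k + 3)/(k + 5).
Take A(k)=k + 3, B(k)=k + 5, C(k)=1.
Key eq: (k + 3)·f(k+1) = (k + 4)·f(k) + (1).
Degrees (1,1,0) ⇒ d ≤ 1.
Solving with deg f ≤ 1: f(k) = k/3.
So s_k = (B(k−1)f/C)·t_k = (k*(k + 4)/3)·t_k = k/(3*(k + 3)).
Verify: 1/(k**2 + 7*k + 12) matches t_k.
Telescope: S(n) = s_(n+1) − s_(2) = (n + 1)/(3*(n + 4)) − (2/15) = (n - 1)/(5*(n + 4)).

S(n) = (n - 1)/(5*(n + 4))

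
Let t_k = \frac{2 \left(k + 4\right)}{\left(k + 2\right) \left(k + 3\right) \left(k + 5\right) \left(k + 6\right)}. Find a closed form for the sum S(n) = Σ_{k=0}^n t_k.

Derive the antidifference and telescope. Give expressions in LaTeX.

Compute t_(k+1)/t_k: get (k + 2)*(k + 5)**2/((k + 4)**2*(k + 7)).
Normal form (A,B,C) = (k + 2, k + 7, k**2 + 8*k + 16).
Key eq: (k + 2)·f(k+1) = (k + 6)·f(k) + (k**2 + 8*k + 16).
d = 4 from the (1,1,2) case.
Solving with deg f ≤ 4: f(k) = k*(k + 3)*(k + 4)*(k + 7)/20.
So s_k = (B(k−1)f/C)·t_k = (k*(k + 3)*(k + 6)*(k + 7)/(20*(k + 4)))·t_k = k*(k + 7)/(10*(k**2 + 7*k + 10)).
Check: Δs_k = 2*(k + 4)/(k**4 + 16*k**3 + 91*k**2 + 216*k + 180). ✓
Evaluate: s_(n+1) = (n**2 + 9*n + 8)/(10*(n**2 + 9*n + 18)); subtract s_(0) = 0 ⇒ S(n) = (n**2 + 9*n + 8)/(10*(n**2 + 9*n + 18)).

S(n) = \frac{n^{2} + 9 n + 8}{10 \left(n^{2} + 9 n + 18\right)}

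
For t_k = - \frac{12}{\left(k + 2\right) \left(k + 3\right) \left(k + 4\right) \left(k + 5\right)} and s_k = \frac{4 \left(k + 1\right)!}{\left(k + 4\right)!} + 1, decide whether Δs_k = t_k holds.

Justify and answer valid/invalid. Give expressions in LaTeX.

s_(k+1) = 4*factorial(k + 2)/factorial(k + 5) + 1
s_(k+1) − s_k = -12/((k + 2)*(k + 3)*(k + 4)*(k + 5))
(s_(k+1) − s_k) − t_k = 0

Valid — Δs_k = t_k.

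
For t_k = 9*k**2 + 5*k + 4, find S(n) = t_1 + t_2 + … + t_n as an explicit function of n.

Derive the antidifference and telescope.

The ratio is (9*k**2 + 23*k + 18)/(9*k**2 + 5*k + 4).
Factor: A=1; B=1; C=k**2 + 5*k/9 + 4/9.
Need (1)·f(k+1) − (1)·f(k) = k**2 + 5*k/9 + 4/9.
d = 3 from the (0,0,2) case.
Coefficient equations give f(k) = k*(3*k**2 - 2*k + 3)/9.
So s_k = (B(k−1)f/C)·t_k = (k*(3*k**2 - 2*k + 3)/(9*k**2 + 5*k + 4))·t_k = k*(3*k**2 - 2*k + 3).
s_(k+1) − s_k = 9*k**2 + 5*k + 4 = t_k.
Evaluate: s_(n+1) = 3*n**3 + 7*n**2 + 8*n + 4; subtract s_(1) = 4 ⇒ S(n) = n*(3*n**2 + 7*n + 8).

S(n) = n*(3*n**2 + 7*n + 8)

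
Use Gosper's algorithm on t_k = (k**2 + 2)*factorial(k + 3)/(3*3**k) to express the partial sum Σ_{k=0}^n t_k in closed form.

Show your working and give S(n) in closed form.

S(n) = 12 + n*factorial(n + 4)/(3*3**n) - factorial(n + 4)/(3*3**n)

r(k) = (k + 4)*((k + 1)**2 + 2)/(3*(k**2 + 2)) after simplifying.
So A=k/3 + 4/3 and B=1, with C=k**2 + 2.
Key eq: (k/3 + 4/3)·f(k+1) = (1)·f(k) + (k**2 + 2).
d = 1 from the (1,0,2) case.
Solve for f: f(k) = 3*(k - 2) (degree 1 ≤ 1).
R(k) = B(k−1)·f(k)/C(k) = 3*(k - 2)/(k**2 + 2); s_k = R·t_k = (k - 2)*factorial(k + 3)/3**k.
Check: Δs_k = (k**2 + 2)*factorial(k + 3)/(3*3**k). ✓
s_(n+1) = 3**(-n - 1)*(n - 1)*factorial(n + 4) and s_(0) = -12, so S(n) = 12 + n*factorial(n + 4)/(3*3**n) - factorial(n + 4)/(3*3**n).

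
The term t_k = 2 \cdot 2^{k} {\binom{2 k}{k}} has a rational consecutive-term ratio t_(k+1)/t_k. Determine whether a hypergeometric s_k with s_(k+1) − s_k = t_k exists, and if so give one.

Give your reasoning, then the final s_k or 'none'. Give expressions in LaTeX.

Ratio r(k) = 4*(2*k + 1)/(k + 1).
Take A(k)=8*k + 4, B(k)=k + 1, C(k)=1.
Set up (8*k + 4)·f(k+1) − (k)·f(k) − (1) = 0.
Degrees (1,1,0) ⇒ d ≤ -1.
deg f ≤ -1 is impossible — no certificate.

no hypergeometric antidifference exists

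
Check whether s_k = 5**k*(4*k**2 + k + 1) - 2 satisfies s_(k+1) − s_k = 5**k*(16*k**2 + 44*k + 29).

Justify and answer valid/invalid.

s_(k+1) = 5**(k + 1)*(k + 4*(k + 1)**2 + 2) - 2
s_(k+1) − s_k = 5**k*(16*k**2 + 44*k + 29)
(s_(k+1) − s_k) − t_k = 0

valid (s_(k+1) − s_k reduces to t_k)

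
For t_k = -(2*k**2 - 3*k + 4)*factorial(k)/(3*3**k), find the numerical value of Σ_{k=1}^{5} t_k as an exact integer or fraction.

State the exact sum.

Σ = -853/81

Step 1: r(k) = (k + 1)*(-3*k + 2*(k + 1)**2 + 1)/(3*(2*k**2 - 3*k + 4)).
So A=k/3 + 1/3 and B=1, with C=k**2 - 3*k/2 + 2.
Need (k/3 + 1/3)·f(k+1) − (1)·f(k) = k**2 - 3*k/2 + 2.
From deg A=1, deg B=0, deg C=2: d=1.
Match coefficients ⇒ f(k) = 3*(2*k - 1)/2.
Certificate R = B(k−1)f/C = 3*(2*k - 1)/(2*k**2 - 3*k + 4) gives s_k = -(2*k - 1)*factorial(k)/3**k.
s_(k+1) − s_k = -(2*k**2 - 3*k + 4)*factorial(k)/(3*3**k) = t_k.
Sum = s_(6) − s_(1); s_(6) = -880/81, s_(1) = -1/3 ⇒ -853/81.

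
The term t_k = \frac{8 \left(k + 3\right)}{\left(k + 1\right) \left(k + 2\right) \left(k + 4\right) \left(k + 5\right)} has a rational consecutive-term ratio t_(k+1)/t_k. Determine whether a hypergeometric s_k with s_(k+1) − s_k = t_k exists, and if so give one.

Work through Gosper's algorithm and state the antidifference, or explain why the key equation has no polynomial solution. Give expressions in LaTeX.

s_k = \frac{k \left(k + 5\right)}{k^{2} + 5 k + 4}

The ratio is (k + 1)*(k + 4)**2/((k + 3)**2*(k + 6)).
Normal form (A,B,C) = (k + 1, k + 6, k**2 + 6*k + 9).
f must satisfy (k + 1)·f(k+1) − (k + 5)·f(k) = k**2 + 6*k + 9.
From deg A=1, deg B=1, deg C=2: d=4.
Match coefficients ⇒ f(k) = k*(k + 2)*(k + 3)*(k + 5)/8.
Certificate R = B(k−1)f/C = k*(k + 2)*(k + 5)**2/(8*(k + 3)) gives s_k = k*(k + 5)/(k**2 + 5*k + 4).
Δs = 8*(k + 3)/(k**4 + 12*k**3 + 49*k**2 + 78*k + 40), as required.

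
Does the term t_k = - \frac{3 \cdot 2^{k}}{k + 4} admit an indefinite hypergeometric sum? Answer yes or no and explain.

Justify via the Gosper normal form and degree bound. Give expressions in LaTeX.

No — t_k has no hypergeometric antidifference.

Ratio r(k) = 2*(k + 4)/(k + 5).
A = 2*k + 8, B = k + 5, C = 1.
f must satisfy (2*k + 8)·f(k+1) − (k + 4)·f(k) = 1.
deg f ≤ -1 (via 1,1,0).
Negative degree bound (-1): no f exists, t_k not Gosper-summable.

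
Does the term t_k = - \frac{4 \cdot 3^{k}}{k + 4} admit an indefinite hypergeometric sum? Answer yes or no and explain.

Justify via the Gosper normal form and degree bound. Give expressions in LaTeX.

Compute t_(k+1)/t_k: get 3*(k + 4)/(k + 5).
Take A(k)=3*k + 12, B(k)=k + 5, C(k)=1.
Set up (3*k + 12)·f(k+1) − (k + 4)·f(k) − (1) = 0.
Degrees (1,1,0) ⇒ d ≤ -1.
d = -1 < 0 ⇒ no nonzero polynomial f; not summable.

No. Not Gosper-summable.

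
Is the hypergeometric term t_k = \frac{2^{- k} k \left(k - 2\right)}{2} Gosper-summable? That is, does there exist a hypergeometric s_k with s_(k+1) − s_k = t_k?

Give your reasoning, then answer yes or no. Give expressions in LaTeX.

Compute t_(k+1)/t_k: get (k**2 - 1)/(2*k*(k - 2)).
A = 1/2, B = 1, C = k**2 - 2*k.
Need (1/2)·f(k+1) − (1)·f(k) = k**2 - 2*k.
Degrees (0,0,2) ⇒ d ≤ 2.
A polynomial solution: f(k) = -2*(k**2 + 1).
R(k) = B(k−1)·f(k)/C(k) = -2*(k**2 + 1)/(k*(k - 2)); s_k = R·t_k = -(k**2 + 1)/2**k.
s_(k+1) − s_k = k*(k - 2)/(2*2**k) = t_k.

Yes. s_k = - 2^{- k} \left(k^{2} + 1\right).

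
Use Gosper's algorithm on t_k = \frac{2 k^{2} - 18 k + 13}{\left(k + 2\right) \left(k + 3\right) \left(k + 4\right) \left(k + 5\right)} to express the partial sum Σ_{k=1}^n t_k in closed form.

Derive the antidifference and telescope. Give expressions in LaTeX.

S(n) = \frac{n \left(n^{2} - 108 n + 47\right)}{60 \left(n^{3} + 12 n^{2} + 47 n + 60\right)}

Step 1: r(k) = -(k + 2)*(18*k - 2*(k + 1)**2 + 5)/((k + 6)*(2*k**2 - 18*k + 13)).
Factor: A=k + 2; B=k + 6; C=k**2 - 9*k + 13/2.
Need (k + 2)·f(k+1) − (k + 5)·f(k) = k**2 - 9*k + 13/2.
Bound: deg f ≤ 3.
Coefficient equations give f(k) = k*(k**2 - 7*k + 58)/16.
So s_k = (B(k−1)f/C)·t_k = (k*(k + 5)*(k**2 - 7*k + 58)/(8*(2*k**2 - 18*k + 13)))·t_k = k*(k**2 - 7*k + 58)/(8*(k + 2)*(k + 3)*(k + 4)).
s_(k+1) − s_k = (2*k**2 - 18*k + 13)/(k**4 + 14*k**3 + 71*k**2 + 154*k + 120) = t_k.
Telescope: S(n) = s_(n+1) − s_(1) = (n**3 - 4*n**2 + 47*n + 52)/(8*(n**3 + 12*n**2 + 47*n + 60)) − (13/120) = n*(n**2 - 108*n + 47)/(60*(n**3 + 12*n**2 + 47*n + 60)).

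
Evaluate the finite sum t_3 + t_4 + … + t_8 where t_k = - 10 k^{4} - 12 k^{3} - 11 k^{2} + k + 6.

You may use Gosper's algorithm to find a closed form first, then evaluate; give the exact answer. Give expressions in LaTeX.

Σ = -105114

Step 1: r(k) = (10*k**4 + 52*k**3 + 107*k**2 + 97*k + 26)/(10*k**4 + 12*k**3 + 11*k**2 - k - 6).
So A=1 and B=1, with C=k**4 + 6*k**3/5 + 11*k**2/10 - k/10 - 3/5.
f must satisfy (1)·f(k+1) − (1)·f(k) = k**4 + 6*k**3/5 + 11*k**2/10 - k/10 - 3/5.
deg f ≤ 5 (via 0,0,4).
Solve for f: f(k) = k*(2*k**4 - 2*k**3 + k**2 - 3*k - 4)/10 (degree 5 ≤ 5).
Get s_k = R·t_k = k*(-2*k**4 + 2*k**3 - k**2 + 3*k + 4) with R(k) = B(k−1)f(k)/C(k) = k*(2*k**4 - 2*k**3 + k**2 - 3*k - 4)/(10*k**4 + 12*k**3 + 11*k**2 - k - 6).
Δs = -10*k**4 - 12*k**3 - 11*k**2 + k + 6, as required.
Telescoping: Σ = s_(9) − s_(3) = -105426 − (-312) = -105114.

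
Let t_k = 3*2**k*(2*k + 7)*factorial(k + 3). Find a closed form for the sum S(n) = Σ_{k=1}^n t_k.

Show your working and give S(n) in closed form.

t_(k+1)/t_k = 2*(k + 4)*(2*k + 9)/(2*k + 7).
Normal form (A,B,C) = (2*k + 8, 1, k + 7/2).
Key eq: (2*k + 8)·f(k+1) = (1)·f(k) + (k + 7/2).
Bound: deg f ≤ 0.
A polynomial solution: f(k) = 1/2.
R(k) = B(k−1)·f(k)/C(k) = 1/(2*k + 7); s_k = R·t_k = 3*2**k*factorial(k + 3).
s_(k+1) − s_k = 3*2**k*(2*k + 7)*factorial(k + 3) = t_k.
Telescope: S(n) = s_(n+1) − s_(1) = 6*2**n*factorial(n + 4) − (144) = 6*2**n*factorial(n + 4) - 144.

S(n) = 6*2**n*factorial(n + 4) - 144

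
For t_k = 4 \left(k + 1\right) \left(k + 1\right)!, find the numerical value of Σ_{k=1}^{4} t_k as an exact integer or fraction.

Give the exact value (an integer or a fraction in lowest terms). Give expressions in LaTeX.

Σ = 2872

Compute t_(k+1)/t_k: get (k + 2)**2/(k + 1).
Take A(k)=k + 2, B(k)=1, C(k)=k + 1.
Need (k + 2)·f(k+1) − (1)·f(k) = k + 1.
d = 0 from the (1,0,1) case.
Coefficient equations give f(k) = 1.
Get s_k = R·t_k = 4*factorial(k + 1) with R(k) = B(k−1)f(k)/C(k) = 1/(k + 1).
Check: Δs_k = 4*(k + 1)*factorial(k + 1). ✓
Sum = s_(5) − s_(1); s_(5) = 2880, s_(1) = 8 ⇒ 2872.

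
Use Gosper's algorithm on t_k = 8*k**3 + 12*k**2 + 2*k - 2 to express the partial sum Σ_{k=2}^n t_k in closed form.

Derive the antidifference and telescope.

Step 1: r(k) = (k + 4*(k + 1)**3 + 6*(k + 1)**2)/(4*k**3 + 6*k**2 + k - 1).
Factor: A=1; B=1; C=k**3 + 3*k**2/2 + k/4 - 1/4.
Set up (1)·f(k+1) − (1)·f(k) − (k**3 + 3*k**2/2 + k/4 - 1/4) = 0.
d = 4 from the (0,0,3) case.
Match coefficients ⇒ f(k) = k*(k + 1)*(2*k**2 - 2*k - 1)/8.
R(k) = B(k−1)·f(k)/C(k) = k*(2*k**2 - 2*k - 1)/(2*(4*k**2 + 2*k - 1)); s_k = R·t_k = k*(2*k**3 - 3*k - 1).
Δs = 8*k**3 + 12*k**2 + 2*k - 2, as required.
s_(n+1) = 2*n**4 + 8*n**3 + 9*n**2 + n - 2 and s_(2) = 18, so S(n) = 2*n**4 + 8*n**3 + 9*n**2 + n - 20.

S(n) = 2*n**4 + 8*n**3 + 9*n**2 + n - 20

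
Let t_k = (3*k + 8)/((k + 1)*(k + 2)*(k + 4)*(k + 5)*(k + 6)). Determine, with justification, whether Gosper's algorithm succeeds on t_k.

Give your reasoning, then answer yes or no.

r(k) = (k + 1)*(k + 4)*(3*k + 11)/((k + 3)*(k + 7)*(3*k + 8)) after simplifying.
Take A(k)=k + 1, B(k)=k + 7, C(k)=k**2 + 17*k/3 + 8.
f must satisfy (k + 1)·f(k+1) − (k + 6)·f(k) = k**2 + 17*k/3 + 8.
From deg A=1, deg B=1, deg C=2: d=5.
A polynomial solution: f(k) = k*(k + 2)*(k + 3)*(k**2 + 10*k + 29)/60.
R(k) = B(k−1)·f(k)/C(k) = k*(k + 2)*(k + 6)*(k**2 + 10*k + 29)/(20*(3*k + 8)); s_k = R·t_k = k*(k**2 + 10*k + 29)/(20*(k**3 + 10*k**2 + 29*k + 20)).
s_(k+1) − s_k = (3*k + 8)/(k**5 + 18*k**4 + 121*k**3 + 372*k**2 + 508*k + 240) = t_k.

Yes. s_k = k*(k**2 + 10*k + 29)/(20*(k**3 + 10*k**2 + 29*k + 20)).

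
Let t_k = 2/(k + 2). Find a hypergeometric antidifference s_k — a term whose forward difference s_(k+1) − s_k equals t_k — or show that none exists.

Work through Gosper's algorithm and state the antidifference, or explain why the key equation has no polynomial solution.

r(k) = (k + 2)/(k + 3) after simplifying.
Factor: A=k + 2; B=k + 3; C=1.
Solve (k + 2)·f(k+1) − (k + 2)·f(k) = 1.
Bound: deg f ≤ 0.
Put f(k) = c0: A·f(k+1) − B(k−1)·f(k) − C = -1; need -1 = 0 — inconsistent ⇒ no f, not summable.

none (Gosper's algorithm certifies no s_k)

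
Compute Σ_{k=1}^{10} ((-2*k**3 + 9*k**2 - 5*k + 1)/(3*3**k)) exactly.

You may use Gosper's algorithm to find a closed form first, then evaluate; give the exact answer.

The ratio is (2*k**3 - 3*k**2 - 7*k - 3)/(3*(2*k**3 - 9*k**2 + 5*k - 1)).
Normal form (A,B,C) = (1/3, 1, k**3 - 9*k**2/2 + 5*k/2 - 1/2).
Set up (1/3)·f(k+1) − (1)·f(k) − (k**3 - 9*k**2/2 + 5*k/2 - 1/2) = 0.
From deg A=0, deg B=0, deg C=3: d=3.
Solve for f: f(k) = -3*(k**3 - 3*k**2 + k - 1)/2 (degree 3 ≤ 3).
Get s_k = R·t_k = (k**3 - 3*k**2 + k - 1)/3**k with R(k) = B(k−1)f(k)/C(k) = -3*(k**3 - 3*k**2 + k - 1)/(2*k**3 - 9*k**2 + 5*k - 1).
Δs = (-2*k**3 + 9*k**2 - 5*k + 1)/(3*3**k), as required.
Sum = s_(11) − s_(1); s_(11) = 326/59049, s_(1) = -2/3 ⇒ 39692/59049.

Σ = 39692/59049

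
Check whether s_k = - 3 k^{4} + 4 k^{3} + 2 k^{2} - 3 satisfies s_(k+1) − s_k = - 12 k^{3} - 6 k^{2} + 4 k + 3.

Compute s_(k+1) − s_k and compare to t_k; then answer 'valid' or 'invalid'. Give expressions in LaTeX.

s_(k+1) = k*(-3*k**3 - 8*k**2 - 4*k + 4)
s_(k+1) − s_k = -12*k**3 - 6*k**2 + 4*k + 3
(s_(k+1) − s_k) − t_k = 0

valid (s_(k+1) − s_k reduces to t_k)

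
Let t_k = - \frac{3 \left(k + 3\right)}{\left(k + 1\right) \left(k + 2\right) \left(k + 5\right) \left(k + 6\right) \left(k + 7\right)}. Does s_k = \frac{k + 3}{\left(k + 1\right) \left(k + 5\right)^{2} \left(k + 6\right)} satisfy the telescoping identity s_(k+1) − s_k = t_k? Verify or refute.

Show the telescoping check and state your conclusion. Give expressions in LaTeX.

Invalid: residual \frac{2 \left(4 k^{2} + 33 k + 59\right)}{k^{7} + 32 k^{6} + 424 k^{5} + 2990 k^{4} + 11971 k^{3} + 26714 k^{2} + 29940 k + 12600} ≠ 0.

s_(k+1) = (k + 4)/((k + 2)*(k + 6)**2*(k + 7))
s_(k+1) − s_k = ((k + 1)*(k + 4)*(k + 5)**2 - (k + 2)*(k + 3)*(k + 6)*(k + 7))/((k + 1)*(k + 2)*(k + 5)**2*(k + 6)**2*(k + 7))
(s_(k+1) − s_k) − t_k = 2*(4*k**2 + 33*k + 59)/(k**7 + 32*k**6 + 424*k**5 + 2990*k**4 + 11971*k**3 + 26714*k**2 + 29940*k + 12600)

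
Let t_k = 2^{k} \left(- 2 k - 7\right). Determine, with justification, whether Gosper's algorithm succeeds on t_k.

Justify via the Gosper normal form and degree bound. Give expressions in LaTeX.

Yes. s_k = 2^{k} \left(- 2 k - 3\right).

Step 1: r(k) = 2*(2*k + 9)/(2*k + 7).
Take A(k)=2, B(k)=1, C(k)=k + 7/2.
Solve (2)·f(k+1) − (1)·f(k) = k + 7/2.
Degrees (0,0,1) ⇒ d ≤ 1.
A polynomial solution: f(k) = (2*k + 3)/2.
So s_k = (B(k−1)f/C)·t_k = ((2*k + 3)/(2*k + 7))·t_k = 2**k*(-2*k - 3).
s_(k+1) − s_k = 2**k*(-2*k - 7) = t_k.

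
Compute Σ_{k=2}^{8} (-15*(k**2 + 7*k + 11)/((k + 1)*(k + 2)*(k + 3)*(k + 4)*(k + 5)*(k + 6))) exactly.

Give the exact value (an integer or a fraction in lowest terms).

Σ = -5/112

Compute t_(k+1)/t_k: get (k + 1)*(7*k + (k + 1)**2 + 18)/((k + 7)*(k**2 + 7*k + 11)).
So A=k + 1 and B=k + 7, with C=k**2 + 7*k + 11.
Solve (k + 1)·f(k+1) − (k + 6)·f(k) = k**2 + 7*k + 11.
From deg A=1, deg B=1, deg C=2: d=5.
Match coefficients ⇒ f(k) = k*(k + 2)*(k + 4)*(k**2 + 9*k + 23)/45.
Certificate R = B(k−1)f/C = k*(k + 2)*(k + 4)*(k + 6)*(k**2 + 9*k + 23)/(45*(k**2 + 7*k + 11)) gives s_k = k*(-k**2 - 9*k - 23)/(3*(k**3 + 9*k**2 + 23*k + 15)).
Δs = 15*(-k**2 - 7*k - 11)/(k**6 + 21*k**5 + 175*k**4 + 735*k**3 + 1624*k**2 + 1764*k + 720), as required.
Telescoping: Σ = s_(9) − s_(2) = -37/112 − (-2/7) = -5/112.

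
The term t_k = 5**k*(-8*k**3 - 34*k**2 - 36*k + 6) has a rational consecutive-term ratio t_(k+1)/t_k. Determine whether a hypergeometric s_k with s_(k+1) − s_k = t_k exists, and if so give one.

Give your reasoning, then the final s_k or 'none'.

s_k = 5**k*(-2*k**3 - k**2 + k + 4)

Step 1: r(k) = 5*(4*k**3 + 29*k**2 + 64*k + 36)/(4*k**3 + 17*k**2 + 18*k - 3).
So A=5 and B=1, with C=k**3 + 17*k**2/4 + 9*k/2 - 3/4.
Need (5)·f(k+1) − (1)·f(k) = k**3 + 17*k**2/4 + 9*k/2 - 3/4.
Degrees (0,0,3) ⇒ d ≤ 3.
Solve for f: f(k) = (2*k**3 + k**2 - k - 4)/8 (degree 3 ≤ 3).
Get s_k = R·t_k = 5**k*(-2*k**3 - k**2 + k + 4) with R(k) = B(k−1)f(k)/C(k) = (2*k**3 + k**2 - k - 4)/(2*(4*k**3 + 17*k**2 + 18*k - 3)).
Check: Δs_k = 5**k*(-8*k**3 - 34*k**2 - 36*k + 6). ✓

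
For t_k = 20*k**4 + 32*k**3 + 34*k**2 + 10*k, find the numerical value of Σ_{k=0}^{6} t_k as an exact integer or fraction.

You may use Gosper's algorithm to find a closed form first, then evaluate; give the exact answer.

Σ = 62916

Step 1: r(k) = (10*k**4 + 56*k**3 + 125*k**2 + 127*k + 48)/(k*(10*k**3 + 16*k**2 + 17*k + 5)).
Factor: A=1; B=1; C=k**4 + 8*k**3/5 + 17*k**2/10 + k/2.
Set up (1)·f(k+1) − (1)·f(k) − (k**4 + 8*k**3/5 + 17*k**2/10 + k/2) = 0.
deg f ≤ 5 (via 0,0,4).
Solve for f: f(k) = k**2*(k - 1)*(2*k**2 + k + 2)/10 (degree 5 ≤ 5).
So s_k = (B(k−1)f/C)·t_k = (k*(k - 1)*(2*k**2 + k + 2)/(10*k**3 + 16*k**2 + 17*k + 5))·t_k = 2*k**2*(2*k**3 - k**2 + k - 2).
Δs = 2*k*(10*k**3 + 16*k**2 + 17*k + 5), as required.
Sum = s_(7) − s_(0); s_(7) = 62916, s_(0) = 0 ⇒ 62916.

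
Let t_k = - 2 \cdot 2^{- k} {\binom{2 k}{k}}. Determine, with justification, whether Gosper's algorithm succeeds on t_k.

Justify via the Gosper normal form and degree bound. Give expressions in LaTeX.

The ratio is (2*k + 1)/(k + 1).
Factor: A=2*k + 1; B=k + 1; C=1.
Key eq: (2*k + 1)·f(k+1) = (k)·f(k) + (1).
d = -1 from the (1,1,0) case.
d = -1 < 0 ⇒ no nonzero polynomial f; not summable.

No; the degree bound rules out any f.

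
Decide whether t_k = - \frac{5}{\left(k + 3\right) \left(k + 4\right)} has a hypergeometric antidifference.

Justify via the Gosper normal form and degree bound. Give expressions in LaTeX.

Yes. s_k = - \frac{5 k}{3 k + 9}.

Compute t_(k+1)/t_k: get (k + 3)/(k + 5).
Gosper form: A/B · C(k+1)/C(k) with A=k + 3, B=k + 5, C=1.
Set up (k + 3)·f(k+1) − (k + 4)·f(k) − (1) = 0.
deg f ≤ 1 (via 1,1,0).
A polynomial solution: f(k) = k/3.
Get s_k = R·t_k = -5*k/(3*k + 9) with R(k) = B(k−1)f(k)/C(k) = k*(k + 4)/3.
s_(k+1) − s_k = -5/(k**2 + 7*k + 12) = t_k.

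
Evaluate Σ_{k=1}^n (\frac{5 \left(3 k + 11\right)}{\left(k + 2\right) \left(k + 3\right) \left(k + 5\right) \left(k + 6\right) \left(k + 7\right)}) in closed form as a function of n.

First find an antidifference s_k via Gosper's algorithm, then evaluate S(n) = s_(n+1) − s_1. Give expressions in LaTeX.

S(n) = \frac{5 n \left(n^{2} + 16 n + 81\right)}{126 \left(n^{3} + 16 n^{2} + 81 n + 126\right)}

t_(k+1)/t_k = (k + 2)*(k + 5)*(3*k + 14)/((k + 4)*(k + 8)*(3*k + 11)).
Gosper form: A/B · C(k+1)/C(k) with A=k + 2, B=k + 8, C=k**2 + 23*k/3 + 44/3.
Solve (k + 2)·f(k+1) − (k + 7)·f(k) = k**2 + 23*k/3 + 44/3.
Degrees (1,1,2) ⇒ d ≤ 5.
Solving with deg f ≤ 5: f(k) = k*(k + 3)*(k + 4)*(k**2 + 13*k + 52)/180.
Get s_k = R·t_k = k*(k**2 + 13*k + 52)/(12*(k**3 + 13*k**2 + 52*k + 60)) with R(k) = B(k−1)f(k)/C(k) = k*(k + 3)*(k + 7)*(k**2 + 13*k + 52)/(60*(3*k + 11)).
Check: Δs_k = 5*(3*k + 11)/(k**5 + 23*k**4 + 203*k**3 + 853*k**2 + 1692*k + 1260). ✓
s_(n+1) = (n**3 + 16*n**2 + 81*n + 66)/(12*(n**3 + 16*n**2 + 81*n + 126)) and s_(1) = 11/252, so S(n) = 5*n*(n**2 + 16*n + 81)/(126*(n**3 + 16*n**2 + 81*n + 126)).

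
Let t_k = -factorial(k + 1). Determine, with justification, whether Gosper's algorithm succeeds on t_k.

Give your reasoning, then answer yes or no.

No; the degree bound rules out any f.

r(k) = k + 2 after simplifying.
Factor: A=k + 2; B=1; C=1.
Need (k + 2)·f(k+1) − (1)·f(k) = 1.
Bound: deg f ≤ -1.
deg f ≤ -1 is impossible — no certificate.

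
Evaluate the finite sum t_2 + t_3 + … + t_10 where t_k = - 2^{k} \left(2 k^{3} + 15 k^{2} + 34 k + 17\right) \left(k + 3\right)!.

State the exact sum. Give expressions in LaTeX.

t_(k+1)/t_k = 2*(2*k**4 + 29*k**3 + 154*k**2 + 348*k + 272)/(2*k**3 + 15*k**2 + 34*k + 17).
A = 2*k + 8, B = 1, C = k**3 + 15*k**2/2 + 17*k + 17/2.
Need (2*k + 8)·f(k+1) − (1)·f(k) = k**3 + 15*k**2/2 + 17*k + 17/2.
deg f ≤ 2 (via 1,0,3).
Match coefficients ⇒ f(k) = (k**2 + 2*k - 1)/2.
So s_k = (B(k−1)f/C)·t_k = ((k**2 + 2*k - 1)/(2*k**3 + 15*k**2 + 34*k + 17))·t_k = -2**k*(k**2 + 2*k - 1)*factorial(k + 3).
Check: Δs_k = -2**k*(2*k**3 + 15*k**2 + 34*k + 17)*factorial(k + 3). ✓
Σ_(k=2)^(10) t_k = s_(11) − s_(2) = -25352841933619200 − (-3360) = -25352841933615840.

Σ = -25352841933615840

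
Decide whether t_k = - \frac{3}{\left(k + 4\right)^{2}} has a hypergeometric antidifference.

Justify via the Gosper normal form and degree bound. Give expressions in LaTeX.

No. Not Gosper-summable.

r(k) = (k + 4)**2/(k + 5)**2 after simplifying.
Factor: A=k**2 + 8*k + 16; B=k**2 + 10*k + 25; C=1.
Need (k**2 + 8*k + 16)·f(k+1) − (k**2 + 8*k + 16)·f(k) = 1.
deg f ≤ 0 (via 2,2,0).
f = c0 ⇒ A·f(k+1) − B(k−1)·f(k) − C = -1. The system {-1 = 0} is inconsistent; no antidifference.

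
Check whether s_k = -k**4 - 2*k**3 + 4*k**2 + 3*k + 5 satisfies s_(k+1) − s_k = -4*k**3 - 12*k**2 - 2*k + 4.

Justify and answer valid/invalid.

Valid: the claim telescopes to t_k.

s_(k+1) = -k**4 - 6*k**3 - 8*k**2 + k + 9
s_(k+1) − s_k = -4*k**3 - 12*k**2 - 2*k + 4
(s_(k+1) − s_k) − t_k = 0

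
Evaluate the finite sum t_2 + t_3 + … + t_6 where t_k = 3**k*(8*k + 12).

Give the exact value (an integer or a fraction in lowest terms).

Σ = 61164

r(k) = 3*(2*k + 5)/(2*k + 3) after simplifying.
A = 3, B = 1, C = k + 3/2.
f must satisfy (3)·f(k+1) − (1)·f(k) = k + 3/2.
deg f ≤ 1 (via 0,0,1).
Match coefficients ⇒ f(k) = k/2.
So s_k = (B(k−1)f/C)·t_k = (k/(2*k + 3))·t_k = 4*3**k*k.
Check: Δs_k = 3**k*(8*k + 12). ✓
Telescoping: Σ = s_(7) − s_(2) = 61236 − (72) = 61164.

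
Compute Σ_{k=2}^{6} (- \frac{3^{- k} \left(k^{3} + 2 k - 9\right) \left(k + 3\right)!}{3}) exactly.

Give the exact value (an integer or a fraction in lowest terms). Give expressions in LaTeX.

Σ = -44840

Step 1: r(k) = (k + 4)*(2*k + (k + 1)**3 - 7)/(3*(k**3 + 2*k - 9)).
Normal form (A,B,C) = (k/3 + 4/3, 1, k**3 + 2*k - 9).
f must satisfy (k/3 + 4/3)·f(k+1) − (1)·f(k) = k**3 + 2*k - 9.
Bound: deg f ≤ 2.
Solving with deg f ≤ 2: f(k) = 3*(k**2 - 3*k - 1).
Certificate R = B(k−1)f/C = 3*(k**2 - 3*k - 1)/(k**3 + 2*k - 9) gives s_k = (-k**2 + 3*k + 1)*factorial(k + 3)/3**k.
s_(k+1) − s_k = -(k**3 + 2*k - 9)*factorial(k + 3)/(3*3**k) = t_k.
Sum = s_(7) − s_(2); s_(7) = -44800, s_(2) = 40 ⇒ -44840.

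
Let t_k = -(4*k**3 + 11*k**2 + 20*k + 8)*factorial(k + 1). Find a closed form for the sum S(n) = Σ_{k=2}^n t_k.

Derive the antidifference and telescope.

Ratio r(k) = (4*k**4 + 31*k**3 + 100*k**2 + 151*k + 86)/(4*k**3 + 11*k**2 + 20*k + 8).
Gosper form: A/B · C(k+1)/C(k) with A=k + 2, B=1, C=k**3 + 11*k**2/4 + 5*k + 2.
f must satisfy (k + 2)·f(k+1) − (1)·f(k) = k**3 + 11*k**2/4 + 5*k + 2.
Bound: deg f ≤ 2.
Match coefficients ⇒ f(k) = (4*k**2 - k + 2)/4.
Certificate R = B(k−1)f/C = (4*k**2 - k + 2)/(4*k**3 + 11*k**2 + 20*k + 8) gives s_k = -(4*k**2 - k + 2)*factorial(k + 1).
Verify: -(4*k**3 + 11*k**2 + 20*k + 8)*factorial(k + 1) matches t_k.
s_(n+1) = -(4*n**2 + 7*n + 5)*factorial(n + 2) and s_(2) = -96, so S(n) = -4*n**4*factorial(n) - 19*n**3*factorial(n) - 34*n**2*factorial(n) - 29*n*factorial(n) - 10*factorial(n) + 96.

S(n) = -4*n**4*factorial(n) - 19*n**3*factorial(n) - 34*n**2*factorial(n) - 29*n*factorial(n) - 10*factorial(n) + 96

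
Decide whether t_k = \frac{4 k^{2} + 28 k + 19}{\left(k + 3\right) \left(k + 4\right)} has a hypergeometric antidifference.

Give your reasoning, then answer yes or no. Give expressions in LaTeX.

Yes. s_k = \frac{k \left(12 k + 7\right)}{3 \left(k + 3\right)}.

t_(k+1)/t_k = (k + 3)*(28*k + 4*(k + 1)**2 + 47)/((k + 5)*(4*k**2 + 28*k + 19)).
Take A(k)=k + 3, B(k)=k + 5, C(k)=k**2 + 7*k + 19/4.
Need (k + 3)·f(k+1) − (k + 4)·f(k) = k**2 + 7*k + 19/4.
From deg A=1, deg B=1, deg C=2: d=2.
Solve for f: f(k) = k*(12*k + 7)/12 (degree 2 ≤ 2).
Get s_k = R·t_k = k*(12*k + 7)/(3*(k + 3)) with R(k) = B(k−1)f(k)/C(k) = k*(k + 4)*(12*k + 7)/(3*(4*k**2 + 28*k + 19)).
s_(k+1) − s_k = (4*k**2 + 28*k + 19)/(k**2 + 7*k + 12) = t_k.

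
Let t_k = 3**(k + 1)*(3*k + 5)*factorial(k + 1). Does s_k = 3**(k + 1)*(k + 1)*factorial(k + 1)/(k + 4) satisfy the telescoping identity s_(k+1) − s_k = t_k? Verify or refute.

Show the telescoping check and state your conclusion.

Invalid: residual -3**(k + 2)*(3*k**2 + 17*k + 19)*factorial(k + 1)/((k + 4)*(k + 5)) ≠ 0.

s_(k+1) = 3**(k + 2)*(k + 2)*factorial(k + 2)/(k + 5)
s_(k+1) − s_k = 3**(k + 1)*(3*k**3 + 23*k**2 + 54*k + 43)*factorial(k + 1)/((k + 4)*(k + 5))
(s_(k+1) − s_k) − t_k = -3**(k + 2)*(3*k**2 + 17*k + 19)*factorial(k + 1)/((k + 4)*(k + 5))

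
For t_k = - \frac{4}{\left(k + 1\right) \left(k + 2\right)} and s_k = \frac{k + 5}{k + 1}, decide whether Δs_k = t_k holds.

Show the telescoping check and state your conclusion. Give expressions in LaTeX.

Valid — Δs_k = t_k.

s_(k+1) = (k + 6)/(k + 2)
s_(k+1) − s_k = -4/(k**2 + 3*k + 2)
(s_(k+1) − s_k) − t_k = 0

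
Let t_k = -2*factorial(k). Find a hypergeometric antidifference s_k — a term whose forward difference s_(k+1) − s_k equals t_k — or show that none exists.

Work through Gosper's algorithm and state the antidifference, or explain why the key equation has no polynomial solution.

no hypergeometric antidifference exists

Compute t_(k+1)/t_k: get k + 1.
A = k + 1, B = 1, C = 1.
Need (k + 1)·f(k+1) − (1)·f(k) = 1.
d = -1 from the (1,0,0) case.
deg f ≤ -1 is impossible — no certificate.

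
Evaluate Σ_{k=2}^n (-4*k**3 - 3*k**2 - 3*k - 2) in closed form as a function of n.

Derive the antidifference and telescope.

Step 1: r(k) = (4*k**3 + 15*k**2 + 21*k + 12)/(4*k**3 + 3*k**2 + 3*k + 2).
Gosper form: A/B · C(k+1)/C(k) with A=1, B=1, C=k**3 + 3*k**2/4 + 3*k/4 + 1/2.
Solve (1)·f(k+1) − (1)·f(k) = k**3 + 3*k**2/4 + 3*k/4 + 1/2.
Bound: deg f ≤ 4.
Coefficient equations give f(k) = k*(k**3 - k**2 + k + 1)/4.
R(k) = B(k−1)·f(k)/C(k) = k*(k**3 - k**2 + k + 1)/(4*k**3 + 3*k**2 + 3*k + 2); s_k = R·t_k = k*(-k**3 + k**2 - k - 1).
Check: Δs_k = -4*k**3 - 3*k**2 - 3*k - 2. ✓
s_(n+1) = -n**4 - 3*n**3 - 4*n**2 - 4*n - 2 and s_(2) = -14, so S(n) = -n**4 - 3*n**3 - 4*n**2 - 4*n + 12.

S(n) = -n**4 - 3*n**3 - 4*n**2 - 4*n + 12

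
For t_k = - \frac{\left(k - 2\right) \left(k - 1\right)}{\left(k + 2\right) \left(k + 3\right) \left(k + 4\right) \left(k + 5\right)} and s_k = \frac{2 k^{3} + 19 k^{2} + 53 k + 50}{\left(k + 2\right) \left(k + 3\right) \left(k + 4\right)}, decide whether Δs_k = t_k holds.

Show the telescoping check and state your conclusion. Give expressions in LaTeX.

s_(k+1) = (53*k + 2*(k + 1)**3 + 19*(k + 1)**2 + 103)/((k + 3)*(k + 4)*(k + 5))
s_(k+1) − s_k = (-k**2 + 3*k - 2)/(k**4 + 14*k**3 + 71*k**2 + 154*k + 120)
(s_(k+1) − s_k) − t_k = 0

Valid — Δs_k = t_k.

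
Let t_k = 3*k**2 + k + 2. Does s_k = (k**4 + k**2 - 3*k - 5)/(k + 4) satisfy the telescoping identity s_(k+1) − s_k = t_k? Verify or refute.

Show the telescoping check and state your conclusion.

s_(k+1) = (-3*k + (k + 1)**4 + (k + 1)**2 - 8)/(k + 5)
s_(k+1) − s_k = (3*k**4 + 22*k**3 + 29*k**2 + 26*k + 1)/(k**2 + 9*k + 20)
(s_(k+1) − s_k) − t_k = 3*(-2*k**3 - 14*k**2 - 4*k - 13)/(k**2 + 9*k + 20)

Invalid: residual 3*(-2*k**3 - 14*k**2 - 4*k - 13)/(k**2 + 9*k + 20) ≠ 0.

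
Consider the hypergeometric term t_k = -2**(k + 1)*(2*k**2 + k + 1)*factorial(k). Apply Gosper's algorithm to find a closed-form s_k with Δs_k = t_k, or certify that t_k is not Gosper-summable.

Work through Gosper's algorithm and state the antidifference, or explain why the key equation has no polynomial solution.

s_k = -2**(k + 1)*(k - 1)*factorial(k)

Compute t_(k+1)/t_k: get 2*(k + 1)*(k + 2*(k + 1)**2 + 2)/(2*k**2 + k + 1).
So A=2*k + 2 and B=1, with C=k**2 + k/2 + 1/2.
f must satisfy (2*k + 2)·f(k+1) − (1)·f(k) = k**2 + k/2 + 1/2.
Bound: deg f ≤ 1.
Solving with deg f ≤ 1: f(k) = (k - 1)/2.
Get s_k = R·t_k = -2**(k + 1)*(k - 1)*factorial(k) with R(k) = B(k−1)f(k)/C(k) = (k - 1)/(2*k**2 + k + 1).
s_(k+1) − s_k = -2**(k + 1)*(2*k**2 + k + 1)*factorial(k) = t_k.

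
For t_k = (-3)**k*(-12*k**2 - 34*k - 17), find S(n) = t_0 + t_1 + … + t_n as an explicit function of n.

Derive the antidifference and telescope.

S(n) = -9*(-3)**n*n**2 - 30*(-3)**n*n - 18*(-3)**n + 1

Step 1: r(k) = 3*(-12*k**2 - 58*k - 63)/(12*k**2 + 34*k + 17).
A = -3, B = 1, C = k**2 + 17*k/6 + 17/12.
Need (-3)·f(k+1) − (1)·f(k) = k**2 + 17*k/6 + 17/12.
Bound: deg f ≤ 2.
Coefficient equations give f(k) = -(3*k**2 + 4*k - 1)/12.
Then R = B(k−1)f/C = -(3*k**2 + 4*k - 1)/(12*k**2 + 34*k + 17), so s_k = R(k)·t_k = (-3)**k*(3*k**2 + 4*k - 1).
Δs = (-3)**k*(-12*k**2 - 34*k - 17), as required.
Telescope: S(n) = s_(n+1) − s_(0) = (-3)**(n + 1)*(3*n**2 + 10*n + 6) − (-1) = -9*(-3)**n*n**2 - 30*(-3)**n*n - 18*(-3)**n + 1.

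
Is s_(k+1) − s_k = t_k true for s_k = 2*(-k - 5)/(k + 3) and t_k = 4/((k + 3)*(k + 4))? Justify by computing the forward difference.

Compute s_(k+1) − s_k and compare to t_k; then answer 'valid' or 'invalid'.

Valid — Δs_k = t_k.

s_(k+1) = 2*(-k - 6)/(k + 4)
s_(k+1) − s_k = 4/(k**2 + 7*k + 12)
(s_(k+1) − s_k) − t_k = 0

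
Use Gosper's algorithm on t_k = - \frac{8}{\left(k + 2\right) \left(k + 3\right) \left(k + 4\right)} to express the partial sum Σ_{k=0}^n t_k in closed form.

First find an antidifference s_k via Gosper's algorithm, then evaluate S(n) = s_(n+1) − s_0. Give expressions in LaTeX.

S(n) = \frac{2 \left(- n^{2} - 7 n - 6\right)}{3 \left(n^{2} + 7 n + 12\right)}

Compute t_(k+1)/t_k: get (k + 2)/(k + 5).
Factor: A=k + 2; B=k + 5; C=1.
Key eq: (k + 2)·f(k+1) = (k + 4)·f(k) + (1).
d = 2 from the (1,1,0) case.
Coefficient equations give f(k) = k*(k + 5)/12.
Get s_k = R·t_k = 2*k*(-k - 5)/(3*(k + 2)*(k + 3)) with R(k) = B(k−1)f(k)/C(k) = k*(k + 4)*(k + 5)/12.
s_(k+1) − s_k = -8/(k**3 + 9*k**2 + 26*k + 24) = t_k.
Evaluate: s_(n+1) = 2*(-n**2 - 7*n - 6)/(3*(n**2 + 7*n + 12)); subtract s_(0) = 0 ⇒ S(n) = 2*(-n**2 - 7*n - 6)/(3*(n**2 + 7*n + 12)).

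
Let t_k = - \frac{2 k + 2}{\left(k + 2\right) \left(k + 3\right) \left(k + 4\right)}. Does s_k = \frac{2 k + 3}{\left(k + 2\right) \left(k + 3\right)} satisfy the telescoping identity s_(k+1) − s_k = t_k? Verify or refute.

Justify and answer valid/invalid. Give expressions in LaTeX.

Valid — Δs_k = t_k.

s_(k+1) = (2*k + 5)/((k + 3)*(k + 4))
s_(k+1) − s_k = 2*(-k - 1)/(k**3 + 9*k**2 + 26*k + 24)
(s_(k+1) − s_k) − t_k = 0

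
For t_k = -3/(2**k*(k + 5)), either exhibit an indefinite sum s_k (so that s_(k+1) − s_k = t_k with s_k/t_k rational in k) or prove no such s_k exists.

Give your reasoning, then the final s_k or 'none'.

none (Gosper's algorithm certifies no s_k)

t_(k+1)/t_k = (k + 5)/(2*(k + 6)).
Take A(k)=k/2 + 5/2, B(k)=k + 6, C(k)=1.
f must satisfy (k/2 + 5/2)·f(k+1) − (k + 5)·f(k) = 1.
Bound: deg f ≤ -1.
d = -1 < 0 ⇒ no nonzero polynomial f; not summable.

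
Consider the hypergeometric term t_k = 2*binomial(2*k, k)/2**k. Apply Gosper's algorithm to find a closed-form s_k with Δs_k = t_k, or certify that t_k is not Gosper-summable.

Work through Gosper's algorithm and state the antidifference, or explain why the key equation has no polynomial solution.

Ratio r(k) = (2*k + 1)/(k + 1).
So A=2*k + 1 and B=k + 1, with C=1.
Solve (2*k + 1)·f(k+1) − (k)·f(k) = 1.
Degrees (1,1,0) ⇒ d ≤ -1.
Negative degree bound (-1): no f exists, t_k not Gosper-summable.

none — t_k is not Gosper-summable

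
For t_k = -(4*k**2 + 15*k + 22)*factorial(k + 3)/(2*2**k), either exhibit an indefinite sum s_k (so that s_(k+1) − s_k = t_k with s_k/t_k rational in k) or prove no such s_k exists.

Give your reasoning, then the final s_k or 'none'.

s_k = -(4*k + 3)*factorial(k + 3)/2**k

Compute t_(k+1)/t_k: get (k + 4)*(15*k + 4*(k + 1)**2 + 37)/(2*(4*k**2 + 15*k + 22)).
So A=k/2 + 2 and B=1, with C=k**2 + 15*k/4 + 11/2.
Solve (k/2 + 2)·f(k+1) − (1)·f(k) = k**2 + 15*k/4 + 11/2.
d = 1 from the (1,0,2) case.
Solving with deg f ≤ 1: f(k) = (4*k + 3)/2.
So s_k = (B(k−1)f/C)·t_k = (2*(4*k + 3)/(4*k**2 + 15*k + 22))·t_k = -(4*k + 3)*factorial(k + 3)/2**k.
s_(k+1) − s_k = -(4*k**2 + 15*k + 22)*factorial(k + 3)/(2*2**k) = t_k.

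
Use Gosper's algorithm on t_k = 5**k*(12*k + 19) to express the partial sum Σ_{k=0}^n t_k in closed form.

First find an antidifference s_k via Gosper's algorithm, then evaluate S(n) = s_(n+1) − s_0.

r(k) = 5*(12*k + 31)/(12*k + 19) after simplifying.
A = 5, B = 1, C = k + 19/12.
Solve (5)·f(k+1) − (1)·f(k) = k + 19/12.
From deg A=0, deg B=0, deg C=1: d=1.
Solve for f: f(k) = (3*k + 1)/12 (degree 1 ≤ 1).
Certificate R = B(k−1)f/C = (3*k + 1)/(12*k + 19) gives s_k = 5**k*(3*k + 1).
Check: Δs_k = 5**k*(12*k + 19). ✓
s_(n+1) = 5**(n + 1)*(3*n + 4) and s_(0) = 1, so S(n) = 15*5**n*n + 20*5**n - 1.

S(n) = 15*5**n*n + 20*5**n - 1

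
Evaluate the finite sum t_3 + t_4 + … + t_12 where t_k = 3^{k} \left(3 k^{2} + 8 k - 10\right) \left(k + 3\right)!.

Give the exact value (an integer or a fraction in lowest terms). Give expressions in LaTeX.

Step 1: r(k) = 3*(3*k**3 + 26*k**2 + 57*k + 4)/(3*k**2 + 8*k - 10).
Normal form (A,B,C) = (3*k + 12, 1, k**2 + 8*k/3 - 10/3).
Set up (3*k + 12)·f(k+1) − (1)·f(k) − (k**2 + 8*k/3 - 10/3) = 0.
deg f ≤ 1 (via 1,0,2).
Solve for f: f(k) = (k - 2)/3 (degree 1 ≤ 1).
Certificate R = B(k−1)f/C = (k - 2)/(3*k**2 + 8*k - 10) gives s_k = 3**k*(k - 2)*factorial(k + 3).
Verify: 3**k*(3*k**2 + 8*k - 10)*factorial(k + 3) matches t_k.
Sum = s_(13) − s_(3); s_(13) = 366934536568664064000, s_(3) = 19440 ⇒ 366934536568664044560.

Σ = 366934536568664044560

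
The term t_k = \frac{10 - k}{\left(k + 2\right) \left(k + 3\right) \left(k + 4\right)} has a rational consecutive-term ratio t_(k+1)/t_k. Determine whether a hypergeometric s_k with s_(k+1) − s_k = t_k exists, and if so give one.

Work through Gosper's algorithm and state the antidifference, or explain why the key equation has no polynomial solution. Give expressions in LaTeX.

r(k) = (k - 9)*(k + 2)/((k - 10)*(k + 5)) after simplifying.
Factor: A=k + 2; B=k + 5; C=k - 10.
f must satisfy (k + 2)·f(k+1) − (k + 4)·f(k) = k - 10.
From deg A=1, deg B=1, deg C=1: d=2.
Solve for f: f(k) = -k*(2*k + 13)/3 (degree 2 ≤ 2).
Then R = B(k−1)f/C = -k*(k + 4)*(2*k + 13)/(3*(k - 10)), so s_k = R(k)·t_k = k*(2*k + 13)/(3*(k + 2)*(k + 3)).
Δs = (10 - k)/(k**3 + 9*k**2 + 26*k + 24), as required.

s_k = \frac{k \left(2 k + 13\right)}{3 \left(k + 2\right) \left(k + 3\right)}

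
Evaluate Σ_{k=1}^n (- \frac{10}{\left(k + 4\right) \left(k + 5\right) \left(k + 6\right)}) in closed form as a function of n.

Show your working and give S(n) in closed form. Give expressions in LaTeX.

t_(k+1)/t_k = (k + 4)/(k + 7).
Gosper form: A/B · C(k+1)/C(k) with A=k + 4, B=k + 7, C=1.
Key eq: (k + 4)·f(k+1) = (k + 6)·f(k) + (1).
From deg A=1, deg B=1, deg C=0: d=2.
A polynomial solution: f(k) = k*(k + 9)/40.
R(k) = B(k−1)·f(k)/C(k) = k*(k + 6)*(k + 9)/40; s_k = R·t_k = k*(-k - 9)/(4*(k + 4)*(k + 5)).
s_(k+1) − s_k = -10/(k**3 + 15*k**2 + 74*k + 120) = t_k.
Telescope: S(n) = s_(n+1) − s_(1) = (-n**2 - 11*n - 10)/(4*(n**2 + 11*n + 30)) − (-1/12) = n*(-n - 11)/(6*(n**2 + 11*n + 30)).

S(n) = \frac{n \left(- n - 11\right)}{6 \left(n^{2} + 11 n + 30\right)}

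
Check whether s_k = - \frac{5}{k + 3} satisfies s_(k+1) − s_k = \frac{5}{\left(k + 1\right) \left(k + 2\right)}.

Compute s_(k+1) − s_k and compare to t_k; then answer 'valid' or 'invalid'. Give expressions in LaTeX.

s_(k+1) = -5/(k + 4)
s_(k+1) − s_k = 5/((k + 3)*(k + 4))
(s_(k+1) − s_k) − t_k = 10*(-2*k - 5)/(k**4 + 10*k**3 + 35*k**2 + 50*k + 24)

Invalid: residual \frac{10 \left(- 2 k - 5\right)}{k^{4} + 10 k^{3} + 35 k^{2} + 50 k + 24} ≠ 0.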